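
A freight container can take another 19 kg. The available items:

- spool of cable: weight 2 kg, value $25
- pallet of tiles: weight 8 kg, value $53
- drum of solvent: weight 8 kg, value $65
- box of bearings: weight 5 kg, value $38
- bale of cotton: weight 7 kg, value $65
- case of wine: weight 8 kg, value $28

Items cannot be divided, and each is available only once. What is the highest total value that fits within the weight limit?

$155

Check high-value combinations within 19 kg:
- spool of cable+drum of solvent+bale of cotton: weight 2+8+7=17, value 25+65+65=155
- spool of cable+pallet of tiles+bale of cotton: weight 2+8+7=17, value 25+53+65=143
- spool of cable+pallet of tiles+drum of solvent: weight 2+8+8=18, value 25+53+65=143
- drum of solvent+bale of cotton: weight 8+7=15, value 65+65=130
- spool of cable+box of bearings+bale of cotton: weight 2+5+7=14, value 25+38+65=128
Best: $155.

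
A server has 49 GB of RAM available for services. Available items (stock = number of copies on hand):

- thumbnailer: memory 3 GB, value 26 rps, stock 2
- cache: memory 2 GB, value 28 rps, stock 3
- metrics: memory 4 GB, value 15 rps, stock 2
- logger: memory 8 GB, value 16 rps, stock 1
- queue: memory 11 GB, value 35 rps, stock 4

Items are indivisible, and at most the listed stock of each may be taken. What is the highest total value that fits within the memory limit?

256 rps

Top feasible selections:
- 2×thumbnailer + 3×cache + 1×metrics + 3×queue: memory 49, value 256
- 2×thumbnailer + 3×cache + 3×queue: memory 45, value 241
- 2×thumbnailer + 3×cache + 1×metrics + 1×logger + 2×queue: memory 46, value 237
- 2×thumbnailer + 3×cache + 2×metrics + 2×queue: memory 42, value 236
Best: 256 rps.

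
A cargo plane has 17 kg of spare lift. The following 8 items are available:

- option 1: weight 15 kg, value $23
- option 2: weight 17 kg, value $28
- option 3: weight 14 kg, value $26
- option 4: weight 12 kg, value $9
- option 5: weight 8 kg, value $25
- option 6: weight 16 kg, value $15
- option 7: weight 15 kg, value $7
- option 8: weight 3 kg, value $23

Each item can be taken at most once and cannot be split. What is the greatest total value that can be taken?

Check high-value combinations within 17 kg:
- option 3+option 8: weight 14+3=17, value 26+23=49
- option 5+option 8: weight 8+3=11, value 25+23=48
- option 4+option 8: weight 12+3=15, value 9+23=32
- option 2: weight 17, value 28
- option 3: weight 14, value 26
Best: $49.

$49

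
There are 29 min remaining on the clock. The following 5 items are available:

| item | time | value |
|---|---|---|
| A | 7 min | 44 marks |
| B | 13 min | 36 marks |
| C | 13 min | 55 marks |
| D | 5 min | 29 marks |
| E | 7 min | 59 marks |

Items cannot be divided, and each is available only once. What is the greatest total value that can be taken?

158 marks

Check high-value combinations within 29 min:
- A+C+E: time 7+13+7=27, value 44+55+59=158
- C+D+E: time 13+5+7=25, value 55+29+59=143
- A+B+E: time 7+13+7=27, value 44+36+59=139
- A+D+E: time 7+5+7=19, value 44+29+59=132
Best: 158 marks.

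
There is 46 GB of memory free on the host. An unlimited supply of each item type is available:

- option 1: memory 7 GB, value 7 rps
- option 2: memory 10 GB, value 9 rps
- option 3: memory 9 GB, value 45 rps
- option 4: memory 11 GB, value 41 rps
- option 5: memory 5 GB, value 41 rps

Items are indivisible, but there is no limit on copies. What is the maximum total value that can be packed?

369 rps

Best value-per-unit is option 5 at 41/5, and filling with it alone uses memory 9×5=45. No mix of the others beats 9×41 = 369.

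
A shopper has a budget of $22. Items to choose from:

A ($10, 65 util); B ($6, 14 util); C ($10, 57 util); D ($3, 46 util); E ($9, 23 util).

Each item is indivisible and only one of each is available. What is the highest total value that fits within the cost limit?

Check high-value combinations within $22:
- A+D+E: cost 10+3+9=22, value 65+46+23=134
- C+D+E: cost 10+3+9=22, value 57+46+23=126
- A+B+D: cost 10+6+3=19, value 65+14+46=125
- A+C: cost 10+10=20, value 65+57=122
- B+C+D: cost 6+10+3=19, value 14+57+46=117
Best: 134 util.

134 util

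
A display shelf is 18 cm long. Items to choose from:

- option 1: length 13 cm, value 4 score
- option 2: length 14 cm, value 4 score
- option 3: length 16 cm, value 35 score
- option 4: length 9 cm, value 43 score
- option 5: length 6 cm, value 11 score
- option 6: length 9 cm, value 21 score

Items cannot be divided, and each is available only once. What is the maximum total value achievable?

Check high-value combinations within 18 cm:
- option 4+option 6: length 9+9=18, value 43+21=64
- option 4+option 5: length 9+6=15, value 43+11=54
- option 4: length 9, value 43
Best: 64 score.

64 score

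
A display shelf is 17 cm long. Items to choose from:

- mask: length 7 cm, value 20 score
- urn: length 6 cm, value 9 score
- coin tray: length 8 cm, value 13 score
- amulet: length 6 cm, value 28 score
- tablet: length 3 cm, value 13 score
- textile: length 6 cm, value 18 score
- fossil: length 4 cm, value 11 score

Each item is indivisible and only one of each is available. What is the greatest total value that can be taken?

61 score

Check high-value combinations within 17 cm:
- mask+amulet+tablet: length 7+6+3=16, value 20+28+13=61
- amulet+tablet+textile: length 6+3+6=15, value 28+13+18=59
- mask+amulet+fossil: length 7+6+4=17, value 20+28+11=59
Best: 61 score.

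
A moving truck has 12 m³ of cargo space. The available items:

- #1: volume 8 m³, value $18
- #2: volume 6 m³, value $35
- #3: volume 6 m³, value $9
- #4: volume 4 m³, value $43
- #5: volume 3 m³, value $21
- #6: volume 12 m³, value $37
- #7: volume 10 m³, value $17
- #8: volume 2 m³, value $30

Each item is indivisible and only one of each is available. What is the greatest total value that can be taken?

$108

Check high-value combinations within 12 m³:
- #2+#4+#8: volume 6+4+2=12, value 35+43+30=108
- #4+#5+#8: volume 4+3+2=9, value 43+21+30=94
- #2+#5+#8: volume 6+3+2=11, value 35+21+30=86
Best: $108.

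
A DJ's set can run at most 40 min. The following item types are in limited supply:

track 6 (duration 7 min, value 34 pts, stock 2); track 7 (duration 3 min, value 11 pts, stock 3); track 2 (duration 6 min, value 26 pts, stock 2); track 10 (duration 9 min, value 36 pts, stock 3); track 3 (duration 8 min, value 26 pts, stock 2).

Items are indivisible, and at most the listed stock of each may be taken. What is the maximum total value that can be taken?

169 pts

Best selections within duration 40 and stock limits:
- 1×track 6 + 1×track 7 + 2×track 2 + 2×track 10: duration 40, value 169
- 1×track 6 + 1×track 2 + 3×track 10: duration 40, value 168
- 2×track 6 + 2×track 7 + 2×track 2 + 1×track 3: duration 40, value 168
Best: 169 pts.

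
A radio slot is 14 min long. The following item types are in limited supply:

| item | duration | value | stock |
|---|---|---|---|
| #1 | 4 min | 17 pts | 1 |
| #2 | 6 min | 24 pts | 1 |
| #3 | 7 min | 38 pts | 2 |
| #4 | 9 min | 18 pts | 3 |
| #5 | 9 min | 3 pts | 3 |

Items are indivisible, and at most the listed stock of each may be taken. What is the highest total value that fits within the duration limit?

76 pts

Best selections within duration 14 and stock limits:
- 2×#3: duration 14, value 76
- 1×#2 + 1×#3: duration 13, value 62
- 1×#1 + 1×#3: duration 11, value 55
Best: 76 pts.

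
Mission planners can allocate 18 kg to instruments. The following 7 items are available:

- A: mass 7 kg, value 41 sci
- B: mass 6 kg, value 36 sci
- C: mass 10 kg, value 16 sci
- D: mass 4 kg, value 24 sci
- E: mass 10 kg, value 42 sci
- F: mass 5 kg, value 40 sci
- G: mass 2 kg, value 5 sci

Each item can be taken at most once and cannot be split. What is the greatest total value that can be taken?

117 sci

Check high-value combinations within 18 kg:
- A+B+F: mass 7+6+5=18, value 41+36+40=117
- A+D+F+G: mass 7+4+5+2=18, value 41+24+40+5=110
- A+D+F: mass 7+4+5=16, value 41+24+40=105
- B+D+F+G: mass 6+4+5+2=17, value 36+24+40+5=105
- A+B+D: mass 7+6+4=17, value 41+36+24=101
Best: 117 sci.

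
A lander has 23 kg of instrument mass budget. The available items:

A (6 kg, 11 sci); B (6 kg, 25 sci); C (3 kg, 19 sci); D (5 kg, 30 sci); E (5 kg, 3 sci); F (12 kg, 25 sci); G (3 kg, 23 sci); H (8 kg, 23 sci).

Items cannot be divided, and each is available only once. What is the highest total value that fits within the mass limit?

108 sci

Check high-value combinations within 23 kg:
- A+B+C+D+G: mass 6+6+3+5+3=23, value 11+25+19+30+23=108
- B+D+G+H: mass 6+5+3+8=22, value 25+30+23+23=101
- B+C+D+E+G: mass 6+3+5+5+3=22, value 25+19+30+3+23=100
- B+C+D+G: mass 6+3+5+3=17, value 25+19+30+23=97
Best: 108 sci.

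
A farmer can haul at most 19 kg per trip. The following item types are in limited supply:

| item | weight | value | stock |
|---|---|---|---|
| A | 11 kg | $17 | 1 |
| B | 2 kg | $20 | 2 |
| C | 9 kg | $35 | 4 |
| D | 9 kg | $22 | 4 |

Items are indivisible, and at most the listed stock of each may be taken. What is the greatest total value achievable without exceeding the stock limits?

Best selections within weight 19 and stock limits:
- 2×B + 1×C: weight 13, value 75
- 2×C: weight 18, value 70
- 2×B + 1×D: weight 13, value 62
Best: $75.

$75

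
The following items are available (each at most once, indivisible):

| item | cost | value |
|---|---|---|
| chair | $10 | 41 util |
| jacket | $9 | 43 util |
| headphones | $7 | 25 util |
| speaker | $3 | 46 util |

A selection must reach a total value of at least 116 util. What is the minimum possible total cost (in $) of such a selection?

Subsets with value ≥ 116, sorted by total cost:
- chair+jacket+speaker: cost 22, value 130
- chair+jacket+headphones+speaker: cost 29, value 155
Minimum cost: 22 $.

22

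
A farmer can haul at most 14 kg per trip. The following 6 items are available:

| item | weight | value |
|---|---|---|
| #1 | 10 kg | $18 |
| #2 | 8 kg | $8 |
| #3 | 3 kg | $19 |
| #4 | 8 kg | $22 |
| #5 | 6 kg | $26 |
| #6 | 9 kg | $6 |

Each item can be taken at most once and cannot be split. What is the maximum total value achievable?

Check high-value combinations within 14 kg:
- #4+#5: weight 8+6=14, value 22+26=48
- #3+#5: weight 3+6=9, value 19+26=45
- #3+#4: weight 3+8=11, value 19+22=41
- #1+#3: weight 10+3=13, value 18+19=37
- #2+#5: weight 8+6=14, value 8+26=34
Best: $48.

$48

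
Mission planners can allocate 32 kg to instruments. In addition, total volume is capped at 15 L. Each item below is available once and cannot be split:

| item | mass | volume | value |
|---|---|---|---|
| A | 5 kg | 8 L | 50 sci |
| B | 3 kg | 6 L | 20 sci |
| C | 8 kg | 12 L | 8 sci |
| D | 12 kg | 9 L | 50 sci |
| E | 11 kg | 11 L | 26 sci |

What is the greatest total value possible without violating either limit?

70 sci

Feasible sets respecting both limits:
- A+B: mass 8, volume 14, value 70
- B+D: mass 15, volume 15, value 70
- A: mass 5, volume 8, value 50
Best: 70 sci.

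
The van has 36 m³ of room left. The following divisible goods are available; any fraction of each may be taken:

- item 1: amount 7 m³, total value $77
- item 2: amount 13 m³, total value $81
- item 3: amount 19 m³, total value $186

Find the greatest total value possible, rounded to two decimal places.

325.31

Take in order of value per unit:
- item 1 (77/7 per unit): all 7 → value 77, running total 77.00
- item 3 (186/19 per unit): all 19 → value 186, running total 263.00
- item 2 (81/13 per unit): 10 of 13 → value 10×81/13 = 62.3077, running total 325.31
Total 325.31.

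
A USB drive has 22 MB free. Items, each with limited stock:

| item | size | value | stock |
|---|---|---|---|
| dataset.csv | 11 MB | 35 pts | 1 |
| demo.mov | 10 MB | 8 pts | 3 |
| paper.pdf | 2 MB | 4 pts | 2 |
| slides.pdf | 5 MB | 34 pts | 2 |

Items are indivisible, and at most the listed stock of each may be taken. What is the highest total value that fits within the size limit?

Best selections within size 22 and stock limits:
- 1×dataset.csv + 2×slides.pdf: size 21, value 103
- 1×demo.mov + 1×paper.pdf + 2×slides.pdf: size 22, value 80
- 1×dataset.csv + 2×paper.pdf + 1×slides.pdf: size 20, value 77
Best: 103 pts.

103 pts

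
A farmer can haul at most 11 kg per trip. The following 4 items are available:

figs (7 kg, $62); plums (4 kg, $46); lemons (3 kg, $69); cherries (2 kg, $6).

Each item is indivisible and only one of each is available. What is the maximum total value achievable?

This is a 0/1 knapsack; check combinations near the capacity.
- figs+lemons: weight 7+3=10, value 62+69=131
- plums+lemons+cherries: weight 4+3+2=9, value 46+69+6=121
- plums+lemons: weight 4+3=7, value 46+69=115
- figs+plums: weight 7+4=11, value 62+46=108
- lemons+cherries: weight 3+2=5, value 69+6=75
Best: $131.

$131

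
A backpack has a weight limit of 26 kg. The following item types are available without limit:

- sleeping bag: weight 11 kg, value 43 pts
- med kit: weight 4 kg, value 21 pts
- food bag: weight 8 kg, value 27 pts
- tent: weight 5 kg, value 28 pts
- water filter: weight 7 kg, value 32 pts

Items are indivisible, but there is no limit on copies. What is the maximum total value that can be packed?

140 pts

Best value-per-unit is tent at 28/5; filling with it alone gives 5×28 = 140.
Optimal mix: 4×med kit + 2×tent → weight 26, value 140.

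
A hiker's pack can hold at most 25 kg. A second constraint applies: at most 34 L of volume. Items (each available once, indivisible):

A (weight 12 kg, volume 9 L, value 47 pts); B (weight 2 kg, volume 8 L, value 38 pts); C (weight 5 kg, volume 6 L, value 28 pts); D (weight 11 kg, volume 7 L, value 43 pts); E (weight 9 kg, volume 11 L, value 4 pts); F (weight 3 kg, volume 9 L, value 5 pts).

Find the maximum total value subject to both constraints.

128 pts

Feasible sets respecting both limits:
- A+B+D: weight 25, volume 24, value 128
- A+B+C+F: weight 22, volume 32, value 118
- B+C+D+F: weight 21, volume 30, value 114
Best: 128 pts.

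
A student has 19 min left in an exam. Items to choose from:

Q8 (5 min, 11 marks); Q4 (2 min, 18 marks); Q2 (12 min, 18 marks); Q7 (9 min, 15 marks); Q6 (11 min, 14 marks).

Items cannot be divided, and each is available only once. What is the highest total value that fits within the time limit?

Check high-value combinations within 19 min:
- Q8+Q4+Q2: time 5+2+12=19, value 11+18+18=47
- Q8+Q4+Q7: time 5+2+9=16, value 11+18+15=44
- Q8+Q4+Q6: time 5+2+11=18, value 11+18+14=43
Best: 47 marks.

47 marks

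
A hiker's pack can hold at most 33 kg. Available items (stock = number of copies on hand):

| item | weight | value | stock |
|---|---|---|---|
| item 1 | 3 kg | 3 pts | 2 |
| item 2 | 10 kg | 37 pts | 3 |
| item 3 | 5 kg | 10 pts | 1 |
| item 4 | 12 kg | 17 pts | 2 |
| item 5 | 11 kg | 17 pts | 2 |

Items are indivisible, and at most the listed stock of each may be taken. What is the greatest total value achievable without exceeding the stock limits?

Top feasible selections:
- 1×item 1 + 3×item 2: weight 33, value 114
- 3×item 2: weight 30, value 111
- 2×item 2 + 1×item 5: weight 31, value 91
- 2×item 2 + 1×item 4: weight 32, value 91
Best: 114 pts.

114 pts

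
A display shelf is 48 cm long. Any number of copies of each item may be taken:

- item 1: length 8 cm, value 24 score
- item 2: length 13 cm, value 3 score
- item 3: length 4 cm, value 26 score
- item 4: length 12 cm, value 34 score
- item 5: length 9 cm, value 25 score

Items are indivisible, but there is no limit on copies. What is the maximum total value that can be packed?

312 score

Best value-per-unit is item 3 at 26/4, and filling with it alone uses length 12×4=48. No mix of the others beats 12×26 = 312.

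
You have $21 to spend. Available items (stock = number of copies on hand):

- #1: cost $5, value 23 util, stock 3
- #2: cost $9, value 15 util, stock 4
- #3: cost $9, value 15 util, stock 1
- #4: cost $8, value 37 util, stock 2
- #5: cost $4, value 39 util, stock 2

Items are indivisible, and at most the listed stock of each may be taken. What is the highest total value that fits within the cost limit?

Best selections within cost 21 and stock limits:
- 1×#1 + 1×#4 + 2×#5: cost 21, value 138
- 2×#1 + 2×#5: cost 18, value 124
Best: 138 util.

138 util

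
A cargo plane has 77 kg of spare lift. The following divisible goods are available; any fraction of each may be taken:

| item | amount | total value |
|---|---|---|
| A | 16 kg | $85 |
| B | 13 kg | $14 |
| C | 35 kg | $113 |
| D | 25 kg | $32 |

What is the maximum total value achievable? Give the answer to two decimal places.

Take in order of value per unit:
- A (85/16 per unit): all 16 → value 85, running total 85.00
- C (113/35 per unit): all 35 → value 113, running total 198.00
- D (32/25 per unit): all 25 → value 32, running total 230.00
- B (14/13 per unit): 1 of 13 → value 1×14/13 = 1.0769, running total 231.08
Total 231.08.

231.08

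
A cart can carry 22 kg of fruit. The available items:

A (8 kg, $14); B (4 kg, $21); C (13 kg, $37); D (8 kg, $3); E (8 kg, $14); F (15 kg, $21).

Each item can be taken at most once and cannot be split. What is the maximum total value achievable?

Check high-value combinations within 22 kg:
- B+C: weight 4+13=17, value 21+37=58
- A+C: weight 8+13=21, value 14+37=51
- C+E: weight 13+8=21, value 37+14=51
- A+B+E: weight 8+4+8=20, value 14+21+14=49
- B+F: weight 4+15=19, value 21+21=42
Best: $58.

$58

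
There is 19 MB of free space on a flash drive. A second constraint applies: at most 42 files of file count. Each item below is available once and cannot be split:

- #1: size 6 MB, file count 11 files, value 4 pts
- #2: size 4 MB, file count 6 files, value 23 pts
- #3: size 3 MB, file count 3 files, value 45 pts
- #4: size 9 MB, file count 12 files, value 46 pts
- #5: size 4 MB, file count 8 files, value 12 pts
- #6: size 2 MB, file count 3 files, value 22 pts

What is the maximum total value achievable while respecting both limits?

136 pts

Feasible sets respecting both limits:
- #2+#3+#4+#6: size 18, file count 24, value 136
- #3+#4+#5+#6: size 18, file count 26, value 125
- #2+#3+#4: size 16, file count 21, value 114
Best: 136 pts.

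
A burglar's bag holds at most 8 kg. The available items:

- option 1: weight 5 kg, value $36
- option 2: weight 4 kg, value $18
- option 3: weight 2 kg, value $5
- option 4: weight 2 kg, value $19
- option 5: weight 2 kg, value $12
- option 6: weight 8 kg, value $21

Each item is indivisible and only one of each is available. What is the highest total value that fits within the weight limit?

Check high-value combinations within 8 kg:
- option 1+option 4: weight 5+2=7, value 36+19=55
- option 2+option 4+option 5: weight 4+2+2=8, value 18+19+12=49
- option 1+option 5: weight 5+2=7, value 36+12=48
- option 2+option 3+option 4: weight 4+2+2=8, value 18+5+19=42
- option 1+option 3: weight 5+2=7, value 36+5=41
Best: $55.

$55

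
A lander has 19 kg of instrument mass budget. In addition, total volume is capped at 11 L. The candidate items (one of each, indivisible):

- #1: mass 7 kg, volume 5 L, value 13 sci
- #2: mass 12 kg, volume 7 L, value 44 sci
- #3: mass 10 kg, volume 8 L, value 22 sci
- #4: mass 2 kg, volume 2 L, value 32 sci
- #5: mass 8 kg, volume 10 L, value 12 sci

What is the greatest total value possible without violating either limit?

Feasible sets respecting both limits:
- #2+#4: mass 14, volume 9, value 76
- #3+#4: mass 12, volume 10, value 54
- #1+#4: mass 9, volume 7, value 45
- #2: mass 12, volume 7, value 44
Best: 76 sci.

76 sci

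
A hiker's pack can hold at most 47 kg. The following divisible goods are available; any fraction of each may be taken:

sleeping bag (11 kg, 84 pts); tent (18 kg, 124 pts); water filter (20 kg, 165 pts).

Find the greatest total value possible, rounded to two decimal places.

359.22

Take in order of value per unit:
- water filter (165/20 per unit): all 20 → value 165, running total 165.00
- sleeping bag (84/11 per unit): all 11 → value 84, running total 249.00
- tent (124/18 per unit): 16 of 18 → value 16×124/18 = 110.2222, running total 359.22
Total 359.22.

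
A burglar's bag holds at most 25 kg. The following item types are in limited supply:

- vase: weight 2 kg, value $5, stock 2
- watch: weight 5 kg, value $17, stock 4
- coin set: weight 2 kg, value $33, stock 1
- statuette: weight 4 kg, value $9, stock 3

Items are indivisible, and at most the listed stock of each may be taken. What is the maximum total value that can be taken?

Top feasible selections:
- 1×vase + 4×watch + 1×coin set: weight 24, value 106
- 2×vase + 3×watch + 1×coin set + 1×statuette: weight 25, value 103
Best: $106.

$106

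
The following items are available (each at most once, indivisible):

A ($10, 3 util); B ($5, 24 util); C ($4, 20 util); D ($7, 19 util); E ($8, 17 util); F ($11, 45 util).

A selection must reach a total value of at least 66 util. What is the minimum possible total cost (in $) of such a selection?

16

Subsets with value ≥ 66, sorted by total cost:
- B+F: cost 16, value 69
- B+C+F: cost 20, value 89
Minimum cost: 16 $.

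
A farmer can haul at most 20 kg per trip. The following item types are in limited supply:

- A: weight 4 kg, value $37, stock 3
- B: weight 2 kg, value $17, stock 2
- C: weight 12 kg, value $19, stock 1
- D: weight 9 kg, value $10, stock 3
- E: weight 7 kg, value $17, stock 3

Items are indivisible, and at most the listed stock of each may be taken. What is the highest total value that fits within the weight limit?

Best selections within weight 20 and stock limits:
- 3×A + 2×B: weight 16, value 145
- 3×A + 1×B: weight 14, value 128
- 3×A + 1×E: weight 19, value 128
Best: $145.

$145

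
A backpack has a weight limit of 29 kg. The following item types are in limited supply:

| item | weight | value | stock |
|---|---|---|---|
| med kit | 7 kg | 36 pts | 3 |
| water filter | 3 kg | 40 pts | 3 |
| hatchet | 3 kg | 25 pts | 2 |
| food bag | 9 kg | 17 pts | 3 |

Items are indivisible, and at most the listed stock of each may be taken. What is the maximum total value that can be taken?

242 pts

Top feasible selections:
- 2×med kit + 3×water filter + 2×hatchet: weight 29, value 242
- 2×med kit + 3×water filter + 1×hatchet: weight 26, value 217
- 1×med kit + 3×water filter + 2×hatchet: weight 22, value 206
Best: 242 pts.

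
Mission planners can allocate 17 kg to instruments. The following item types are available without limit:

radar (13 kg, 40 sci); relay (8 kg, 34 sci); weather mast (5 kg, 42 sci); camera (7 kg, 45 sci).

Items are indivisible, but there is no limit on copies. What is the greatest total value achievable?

129 sci

Best value-per-unit is weather mast at 42/5; filling with it alone gives 3×42 = 126.
Optimal mix: 2×weather mast + 1×camera → mass 17, value 129.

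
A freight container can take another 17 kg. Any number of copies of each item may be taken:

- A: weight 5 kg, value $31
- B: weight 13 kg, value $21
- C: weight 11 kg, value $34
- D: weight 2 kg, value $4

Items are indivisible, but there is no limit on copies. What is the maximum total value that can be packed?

Best value-per-unit is A at 31/5; filling with it alone gives 3×31 = 93.
Optimal mix: 3×A + 1×D → weight 17, value 97.

$97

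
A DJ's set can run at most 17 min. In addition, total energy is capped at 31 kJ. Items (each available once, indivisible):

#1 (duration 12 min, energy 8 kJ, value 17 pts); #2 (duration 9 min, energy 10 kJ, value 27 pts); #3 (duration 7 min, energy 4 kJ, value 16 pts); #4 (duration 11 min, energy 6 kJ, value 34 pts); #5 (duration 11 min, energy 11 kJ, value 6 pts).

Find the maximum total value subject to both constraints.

43 pts

Feasible sets respecting both limits:
- #2+#3: duration 16, energy 14, value 43
- #4: duration 11, energy 6, value 34
- #2: duration 9, energy 10, value 27
- #1: duration 12, energy 8, value 17
Best: 43 pts.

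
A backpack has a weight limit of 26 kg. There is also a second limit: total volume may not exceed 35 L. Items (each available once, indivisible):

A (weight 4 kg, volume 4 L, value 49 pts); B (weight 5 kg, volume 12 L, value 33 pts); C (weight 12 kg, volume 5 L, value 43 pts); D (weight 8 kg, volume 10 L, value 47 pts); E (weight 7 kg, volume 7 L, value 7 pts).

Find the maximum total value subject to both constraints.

139 pts

Feasible sets respecting both limits:
- A+C+D: weight 24, volume 19, value 139
- A+B+D+E: weight 24, volume 33, value 136
- A+B+D: weight 17, volume 26, value 129
Best: 139 pts.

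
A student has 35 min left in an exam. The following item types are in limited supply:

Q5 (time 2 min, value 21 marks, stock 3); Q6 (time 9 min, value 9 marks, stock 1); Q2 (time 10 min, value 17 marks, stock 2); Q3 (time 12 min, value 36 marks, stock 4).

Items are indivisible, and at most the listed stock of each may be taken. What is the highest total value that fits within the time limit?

Top feasible selections:
- 3×Q5 + 2×Q3: time 30, value 135
- 3×Q5 + 1×Q2 + 1×Q3: time 28, value 116
Best: 135 marks.

135 marks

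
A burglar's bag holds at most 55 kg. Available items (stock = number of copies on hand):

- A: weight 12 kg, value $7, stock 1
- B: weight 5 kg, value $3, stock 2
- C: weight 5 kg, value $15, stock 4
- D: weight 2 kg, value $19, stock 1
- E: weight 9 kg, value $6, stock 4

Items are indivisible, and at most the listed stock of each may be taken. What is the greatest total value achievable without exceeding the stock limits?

$100

Best selections within weight 55 and stock limits:
- 1×B + 4×C + 1×D + 3×E: weight 54, value 100
- 1×A + 4×C + 1×D + 2×E: weight 52, value 98
- 1×A + 2×B + 4×C + 1×D + 1×E: weight 53, value 98
- 4×C + 1×D + 3×E: weight 49, value 97
Best: $100.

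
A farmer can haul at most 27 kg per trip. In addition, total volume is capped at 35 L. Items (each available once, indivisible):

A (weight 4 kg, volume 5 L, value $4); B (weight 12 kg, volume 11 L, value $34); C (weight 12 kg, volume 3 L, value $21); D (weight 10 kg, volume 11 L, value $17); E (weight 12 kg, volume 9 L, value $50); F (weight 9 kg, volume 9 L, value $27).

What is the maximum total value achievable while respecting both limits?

$84

Feasible sets respecting both limits:
- B+E: weight 24, volume 20, value 84
- A+E+F: weight 25, volume 23, value 81
- E+F: weight 21, volume 18, value 77
- C+E: weight 24, volume 12, value 71
Best: $84.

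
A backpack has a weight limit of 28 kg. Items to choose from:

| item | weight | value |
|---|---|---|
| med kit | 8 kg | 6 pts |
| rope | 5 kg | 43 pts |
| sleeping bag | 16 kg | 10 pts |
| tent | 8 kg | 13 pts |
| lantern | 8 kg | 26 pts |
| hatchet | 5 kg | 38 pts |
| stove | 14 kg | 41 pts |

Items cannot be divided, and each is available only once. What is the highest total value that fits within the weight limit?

Check high-value combinations within 28 kg:
- rope+hatchet+stove: weight 5+5+14=24, value 43+38+41=122
- rope+tent+lantern+hatchet: weight 5+8+8+5=26, value 43+13+26+38=120
- med kit+rope+lantern+hatchet: weight 8+5+8+5=26, value 6+43+26+38=113
- rope+lantern+stove: weight 5+8+14=27, value 43+26+41=110
- rope+lantern+hatchet: weight 5+8+5=18, value 43+26+38=107
Best: 122 pts.

122 pts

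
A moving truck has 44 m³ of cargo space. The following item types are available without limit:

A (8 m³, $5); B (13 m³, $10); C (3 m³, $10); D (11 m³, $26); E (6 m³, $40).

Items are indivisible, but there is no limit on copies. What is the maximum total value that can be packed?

$280

Best value-per-unit is E at 40/6, and filling with it alone uses volume 7×6=42. No mix of the others beats 7×40 = 280.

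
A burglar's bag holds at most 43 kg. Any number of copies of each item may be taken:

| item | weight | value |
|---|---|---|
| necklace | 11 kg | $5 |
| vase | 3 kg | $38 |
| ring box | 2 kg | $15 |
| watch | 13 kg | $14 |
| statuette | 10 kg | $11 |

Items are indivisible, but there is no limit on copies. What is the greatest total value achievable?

$532

Best value-per-unit is vase at 38/3, and filling with it alone uses weight 14×3=42. No mix of the others beats 14×38 = 532.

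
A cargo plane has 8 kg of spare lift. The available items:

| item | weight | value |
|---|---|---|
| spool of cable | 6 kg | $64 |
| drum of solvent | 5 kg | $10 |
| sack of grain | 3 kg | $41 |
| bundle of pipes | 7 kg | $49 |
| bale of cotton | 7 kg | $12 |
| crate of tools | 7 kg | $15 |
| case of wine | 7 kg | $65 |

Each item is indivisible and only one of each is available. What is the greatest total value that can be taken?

This is a 0/1 knapsack; check combinations near the capacity.
- case of wine: weight 7, value 65
- spool of cable: weight 6, value 64
- drum of solvent+sack of grain: weight 5+3=8, value 10+41=51
Best: $65.

$65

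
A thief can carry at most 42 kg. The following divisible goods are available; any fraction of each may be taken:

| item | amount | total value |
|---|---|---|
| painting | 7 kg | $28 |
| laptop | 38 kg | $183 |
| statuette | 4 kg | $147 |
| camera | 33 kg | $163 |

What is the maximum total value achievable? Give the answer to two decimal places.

334.08

Take in order of value per unit:
- statuette (147/4 per unit): all 4 → value 147, running total 147.00
- camera (163/33 per unit): all 33 → value 163, running total 310.00
- laptop (183/38 per unit): 5 of 38 → value 5×183/38 = 24.0789, running total 334.08
Total 334.08.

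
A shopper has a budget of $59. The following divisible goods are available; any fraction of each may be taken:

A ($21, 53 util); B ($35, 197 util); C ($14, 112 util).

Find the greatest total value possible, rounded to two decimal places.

Take in order of value per unit:
- C (112/14 per unit): all 14 → value 112, running total 112.00
- B (197/35 per unit): all 35 → value 197, running total 309.00
- A (53/21 per unit): 10 of 21 → value 10×53/21 = 25.2381, running total 334.24
Total 334.24.

334.24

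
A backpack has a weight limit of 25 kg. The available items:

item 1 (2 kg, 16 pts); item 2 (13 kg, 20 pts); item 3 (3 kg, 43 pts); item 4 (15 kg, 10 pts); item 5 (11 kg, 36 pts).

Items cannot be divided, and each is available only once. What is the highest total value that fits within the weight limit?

Check high-value combinations within 25 kg:
- item 1+item 3+item 5: weight 2+3+11=16, value 16+43+36=95
- item 3+item 5: weight 3+11=14, value 43+36=79
- item 1+item 2+item 3: weight 2+13+3=18, value 16+20+43=79
Best: 95 pts.

95 pts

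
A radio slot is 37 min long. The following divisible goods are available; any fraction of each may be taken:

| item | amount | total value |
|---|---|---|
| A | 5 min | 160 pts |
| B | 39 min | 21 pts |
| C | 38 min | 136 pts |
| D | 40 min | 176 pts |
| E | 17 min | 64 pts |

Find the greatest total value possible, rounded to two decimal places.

Take in order of value per unit:
- A (160/5 per unit): all 5 → value 160, running total 160.00
- D (176/40 per unit): 32 of 40 → value 32×176/40 = 140.8000, running total 300.80
Total 300.80.

300.80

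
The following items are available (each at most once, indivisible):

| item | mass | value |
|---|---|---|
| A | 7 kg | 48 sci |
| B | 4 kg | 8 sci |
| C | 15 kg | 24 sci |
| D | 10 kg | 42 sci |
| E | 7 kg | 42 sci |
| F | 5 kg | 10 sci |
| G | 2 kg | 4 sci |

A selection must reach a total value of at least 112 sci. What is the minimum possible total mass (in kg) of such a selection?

24

Subsets with value ≥ 112, sorted by total mass:
- A+D+E: mass 24, value 132
- A+B+E+F+G: mass 25, value 112
- A+D+E+G: mass 26, value 136
Minimum mass: 24 kg.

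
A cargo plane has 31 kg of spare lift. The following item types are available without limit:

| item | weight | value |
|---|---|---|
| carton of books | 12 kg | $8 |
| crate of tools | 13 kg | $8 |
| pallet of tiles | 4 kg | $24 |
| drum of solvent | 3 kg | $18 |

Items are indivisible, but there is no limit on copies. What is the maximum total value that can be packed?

Best value-per-unit is pallet of tiles at 24/4; filling with it alone gives 7×24 = 168.
Optimal mix: 7×pallet of tiles + 1×drum of solvent → weight 31, value 186.

$186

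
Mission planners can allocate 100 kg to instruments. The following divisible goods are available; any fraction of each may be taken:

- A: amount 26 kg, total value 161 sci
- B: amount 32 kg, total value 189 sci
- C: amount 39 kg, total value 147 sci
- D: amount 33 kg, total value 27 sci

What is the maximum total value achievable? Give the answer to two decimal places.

499.45

Take in order of value per unit:
- A (161/26 per unit): all 26 → value 161, running total 161.00
- B (189/32 per unit): all 32 → value 189, running total 350.00
- C (147/39 per unit): all 39 → value 147, running total 497.00
- D (27/33 per unit): 3 of 33 → value 3×27/33 = 2.4545, running total 499.45
Total 499.45.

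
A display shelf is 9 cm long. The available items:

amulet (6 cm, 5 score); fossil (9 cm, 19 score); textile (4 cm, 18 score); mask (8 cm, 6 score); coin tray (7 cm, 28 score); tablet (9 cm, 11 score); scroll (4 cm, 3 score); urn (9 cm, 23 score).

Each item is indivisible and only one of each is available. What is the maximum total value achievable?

This is a 0/1 knapsack; check combinations near the capacity.
- coin tray: length 7, value 28
- urn: length 9, value 23
- textile+scroll: length 4+4=8, value 18+3=21
- fossil: length 9, value 19
Best: 28 score.

28 score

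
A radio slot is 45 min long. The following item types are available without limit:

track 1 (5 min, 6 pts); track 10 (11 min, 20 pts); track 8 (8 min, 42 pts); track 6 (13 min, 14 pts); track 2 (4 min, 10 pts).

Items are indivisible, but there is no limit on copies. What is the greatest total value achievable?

Best value-per-unit is track 8 at 42/8; filling with it alone gives 5×42 = 210.
Optimal mix: 5×track 8 + 1×track 2 → duration 44, value 220.

220 pts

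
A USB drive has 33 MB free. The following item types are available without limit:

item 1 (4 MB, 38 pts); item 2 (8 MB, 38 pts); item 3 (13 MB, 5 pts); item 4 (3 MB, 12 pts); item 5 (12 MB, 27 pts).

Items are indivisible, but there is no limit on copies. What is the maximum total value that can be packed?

Best value-per-unit is item 1 at 38/4, and filling with it alone uses size 8×4=32. No mix of the others beats 8×38 = 304.

304 pts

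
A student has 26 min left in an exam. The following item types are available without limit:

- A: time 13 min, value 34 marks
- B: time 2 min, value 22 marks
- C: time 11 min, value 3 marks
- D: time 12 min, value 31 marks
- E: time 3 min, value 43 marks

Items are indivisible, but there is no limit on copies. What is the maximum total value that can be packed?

Best value-per-unit is E at 43/3; filling with it alone gives 8×43 = 344.
Optimal mix: 1×B + 8×E → time 26, value 366.

366 marks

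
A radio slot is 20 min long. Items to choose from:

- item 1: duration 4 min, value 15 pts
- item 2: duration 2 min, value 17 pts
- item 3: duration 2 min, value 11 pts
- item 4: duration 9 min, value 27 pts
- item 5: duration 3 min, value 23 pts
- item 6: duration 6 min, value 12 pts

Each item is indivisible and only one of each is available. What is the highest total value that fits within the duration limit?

Check high-value combinations within 20 min:
- item 1+item 2+item 3+item 4+item 5: duration 4+2+2+9+3=20, value 15+17+11+27+23=93
- item 1+item 2+item 4+item 5: duration 4+2+9+3=18, value 15+17+27+23=82
- item 2+item 4+item 5+item 6: duration 2+9+3+6=20, value 17+27+23+12=79
Best: 93 pts.

93 pts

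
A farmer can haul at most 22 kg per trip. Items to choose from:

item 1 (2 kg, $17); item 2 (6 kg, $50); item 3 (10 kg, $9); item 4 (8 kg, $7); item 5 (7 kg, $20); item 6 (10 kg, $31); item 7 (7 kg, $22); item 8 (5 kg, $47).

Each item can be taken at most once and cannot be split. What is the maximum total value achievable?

Check high-value combinations within 22 kg:
- item 1+item 2+item 7+item 8: weight 2+6+7+5=20, value 17+50+22+47=136
- item 1+item 2+item 5+item 8: weight 2+6+7+5=20, value 17+50+20+47=134
- item 2+item 6+item 8: weight 6+10+5=21, value 50+31+47=128
- item 1+item 2+item 4+item 8: weight 2+6+8+5=21, value 17+50+7+47=121
- item 2+item 7+item 8: weight 6+7+5=18, value 50+22+47=119
Best: $136.

$136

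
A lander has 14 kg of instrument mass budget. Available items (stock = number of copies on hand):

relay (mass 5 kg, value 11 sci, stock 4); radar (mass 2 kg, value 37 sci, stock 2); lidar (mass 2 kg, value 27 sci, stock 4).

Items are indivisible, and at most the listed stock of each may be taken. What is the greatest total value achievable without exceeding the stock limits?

182 sci

Top feasible selections:
- 2×radar + 4×lidar: mass 12, value 182
- 2×radar + 3×lidar: mass 10, value 155
- 1×radar + 4×lidar: mass 10, value 145
- 1×relay + 2×radar + 2×lidar: mass 13, value 139
Best: 182 sci.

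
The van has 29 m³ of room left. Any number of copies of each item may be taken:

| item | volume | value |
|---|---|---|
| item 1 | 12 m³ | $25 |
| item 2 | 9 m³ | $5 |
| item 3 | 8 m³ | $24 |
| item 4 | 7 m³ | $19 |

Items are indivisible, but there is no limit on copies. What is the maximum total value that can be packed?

$81

Best value-per-unit is item 3 at 24/8; filling with it alone gives 3×24 = 72.
Optimal mix: 1×item 3 + 3×item 4 → volume 29, value 81.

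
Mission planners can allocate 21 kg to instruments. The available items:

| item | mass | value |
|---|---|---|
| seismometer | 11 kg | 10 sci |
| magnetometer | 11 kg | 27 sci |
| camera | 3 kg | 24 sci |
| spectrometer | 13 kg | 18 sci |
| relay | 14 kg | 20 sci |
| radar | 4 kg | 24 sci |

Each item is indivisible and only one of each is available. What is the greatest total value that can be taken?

75 sci

Check high-value combinations within 21 kg:
- magnetometer+camera+radar: mass 11+3+4=18, value 27+24+24=75
- camera+relay+radar: mass 3+14+4=21, value 24+20+24=68
- camera+spectrometer+radar: mass 3+13+4=20, value 24+18+24=66
- seismometer+camera+radar: mass 11+3+4=18, value 10+24+24=58
Best: 75 sci.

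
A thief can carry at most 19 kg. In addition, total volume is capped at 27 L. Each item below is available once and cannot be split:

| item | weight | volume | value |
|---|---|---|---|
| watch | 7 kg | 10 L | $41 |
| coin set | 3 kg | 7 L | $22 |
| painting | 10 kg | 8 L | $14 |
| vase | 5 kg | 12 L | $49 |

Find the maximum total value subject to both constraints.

$90

Feasible sets respecting both limits:
- watch+vase: weight 12, volume 22, value 90
- coin set+painting+vase: weight 18, volume 27, value 85
- coin set+vase: weight 8, volume 19, value 71
Best: $90.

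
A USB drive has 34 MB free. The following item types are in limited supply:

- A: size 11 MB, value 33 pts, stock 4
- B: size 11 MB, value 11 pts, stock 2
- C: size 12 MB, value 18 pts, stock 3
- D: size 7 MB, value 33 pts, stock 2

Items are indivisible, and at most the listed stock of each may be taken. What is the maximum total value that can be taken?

99 pts

Best selections within size 34 and stock limits:
- 1×A + 2×D: size 25, value 99
- 2×A + 1×D: size 29, value 99
- 3×A: size 33, value 99
- 1×C + 2×D: size 26, value 84
Best: 99 pts.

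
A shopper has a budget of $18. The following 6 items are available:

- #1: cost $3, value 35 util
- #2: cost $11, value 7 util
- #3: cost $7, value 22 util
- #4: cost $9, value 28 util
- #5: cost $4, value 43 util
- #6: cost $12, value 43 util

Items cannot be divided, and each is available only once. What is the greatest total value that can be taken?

Check high-value combinations within $18:
- #1+#4+#5: cost 3+9+4=16, value 35+28+43=106
- #1+#3+#5: cost 3+7+4=14, value 35+22+43=100
- #5+#6: cost 4+12=16, value 43+43=86
- #1+#2+#5: cost 3+11+4=18, value 35+7+43=85
- #1+#5: cost 3+4=7, value 35+43=78
Best: 106 util.

106 util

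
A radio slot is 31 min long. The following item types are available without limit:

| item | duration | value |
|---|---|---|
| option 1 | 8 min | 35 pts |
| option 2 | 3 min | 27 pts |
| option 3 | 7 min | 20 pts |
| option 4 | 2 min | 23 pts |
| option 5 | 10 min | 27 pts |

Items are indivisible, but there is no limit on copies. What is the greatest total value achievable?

Best value-per-unit is option 4 at 23/2; filling with it alone gives 15×23 = 345.
Optimal mix: 1×option 2 + 14×option 4 → duration 31, value 349.

349 pts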